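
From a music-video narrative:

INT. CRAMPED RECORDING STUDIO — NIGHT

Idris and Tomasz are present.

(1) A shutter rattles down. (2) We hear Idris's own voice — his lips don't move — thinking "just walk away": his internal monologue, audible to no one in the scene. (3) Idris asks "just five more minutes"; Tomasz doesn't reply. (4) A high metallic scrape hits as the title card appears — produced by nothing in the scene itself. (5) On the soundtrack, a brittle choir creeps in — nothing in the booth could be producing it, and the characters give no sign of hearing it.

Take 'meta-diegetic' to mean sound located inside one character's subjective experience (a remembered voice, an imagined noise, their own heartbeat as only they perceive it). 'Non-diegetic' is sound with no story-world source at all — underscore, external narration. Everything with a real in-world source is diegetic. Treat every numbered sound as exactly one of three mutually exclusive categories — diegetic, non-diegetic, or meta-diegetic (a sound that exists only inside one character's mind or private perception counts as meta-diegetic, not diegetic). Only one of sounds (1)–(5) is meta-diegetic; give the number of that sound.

2

(1) is diegetic: the sound comes from a shutter physically present in the location.
Sound (2): internal monologue — inside Idris's mind, not spoken into the scene, so meta-diegetic.
(3) on-screen dialogue — Idris speaks and Tomasz is there to hear → diegetic.
(4) is non-diegetic: nothing in the scene produces it; it's an accent added for the audience.
Sound (5): it has no source in the story world and no character can hear it — it's underscore, so non-diegetic.
Only (2) is meta-diegetic.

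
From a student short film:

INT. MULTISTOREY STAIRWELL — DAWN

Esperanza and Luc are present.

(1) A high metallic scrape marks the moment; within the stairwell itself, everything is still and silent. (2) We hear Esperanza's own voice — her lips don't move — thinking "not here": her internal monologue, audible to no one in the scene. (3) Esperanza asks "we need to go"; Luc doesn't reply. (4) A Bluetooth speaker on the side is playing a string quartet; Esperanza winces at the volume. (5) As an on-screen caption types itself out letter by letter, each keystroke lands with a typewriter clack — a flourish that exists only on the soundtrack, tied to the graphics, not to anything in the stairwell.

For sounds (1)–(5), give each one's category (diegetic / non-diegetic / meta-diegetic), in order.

(1) is non-diegetic: an editorial stinger — it belongs to the cut, not the story world.
(2) is meta-diegetic: internal monologue — inside Esperanza's mind, not spoken into the scene.
(3) spoken by a character present in the story world → diegetic.
(4) the music comes from an on-screen device that Esperanza responds to → diegetic.
Sound (5): sound married to a title/caption — outside the diegesis by definition, so non-diegetic.

non-diegetic, meta-diegetic, diegetic, diegetic, non-diegetic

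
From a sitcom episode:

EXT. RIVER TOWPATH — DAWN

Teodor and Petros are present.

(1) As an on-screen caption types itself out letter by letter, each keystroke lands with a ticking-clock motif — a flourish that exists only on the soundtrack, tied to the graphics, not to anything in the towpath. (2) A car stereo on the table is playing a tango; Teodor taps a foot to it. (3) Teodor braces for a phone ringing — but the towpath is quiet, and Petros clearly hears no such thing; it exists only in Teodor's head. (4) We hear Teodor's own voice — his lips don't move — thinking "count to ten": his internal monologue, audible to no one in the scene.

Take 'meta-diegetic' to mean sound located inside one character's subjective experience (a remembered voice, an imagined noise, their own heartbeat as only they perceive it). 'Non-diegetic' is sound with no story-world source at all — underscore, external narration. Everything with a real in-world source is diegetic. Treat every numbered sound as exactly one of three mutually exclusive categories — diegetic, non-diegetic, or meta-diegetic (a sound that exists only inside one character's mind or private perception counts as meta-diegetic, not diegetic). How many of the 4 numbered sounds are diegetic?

1

Sound (1): sound married to a title/caption — outside the diegesis by definition, so non-diegetic.
(2) source music from a car stereo, which exists in the story world → diegetic.
(3) is meta-diegetic: Teodor alone 'hears' it — an imagined sound, not present in the space.
(4) it's Teodor's unspoken thought, heard only by the audience via his subjectivity → meta-diegetic.
So 1 of the 4 is diegetic: (2).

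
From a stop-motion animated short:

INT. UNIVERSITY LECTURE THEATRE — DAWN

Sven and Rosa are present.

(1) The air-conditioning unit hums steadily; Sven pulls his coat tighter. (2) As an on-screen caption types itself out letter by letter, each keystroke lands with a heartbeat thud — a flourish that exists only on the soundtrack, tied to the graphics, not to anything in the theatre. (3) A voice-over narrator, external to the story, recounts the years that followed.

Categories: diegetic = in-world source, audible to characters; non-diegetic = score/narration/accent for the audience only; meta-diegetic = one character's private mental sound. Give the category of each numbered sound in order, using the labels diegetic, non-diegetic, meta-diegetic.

(1) it's the actual ambient sound of the location → diegetic.
(2) it accompanies on-screen graphics, not anything inside the story world → non-diegetic.
Sound (3): the narrator exists outside the story world, addressing only the audience, so non-diegetic.

diegetic, non-diegetic, non-diegetic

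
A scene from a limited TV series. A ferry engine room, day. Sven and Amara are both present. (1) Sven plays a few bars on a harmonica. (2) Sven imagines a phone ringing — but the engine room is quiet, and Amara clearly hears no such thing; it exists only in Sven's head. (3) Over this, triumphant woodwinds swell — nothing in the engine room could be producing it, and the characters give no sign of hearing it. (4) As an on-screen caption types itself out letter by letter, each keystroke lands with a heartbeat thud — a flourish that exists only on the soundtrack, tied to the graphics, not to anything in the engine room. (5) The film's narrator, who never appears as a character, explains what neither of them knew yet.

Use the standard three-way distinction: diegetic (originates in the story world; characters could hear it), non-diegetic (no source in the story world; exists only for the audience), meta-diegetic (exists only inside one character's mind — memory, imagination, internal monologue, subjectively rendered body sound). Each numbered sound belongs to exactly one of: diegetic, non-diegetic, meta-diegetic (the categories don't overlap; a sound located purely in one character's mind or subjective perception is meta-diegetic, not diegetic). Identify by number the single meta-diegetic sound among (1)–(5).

(1) is diegetic: Sven is producing the music live, in the story world.
Sound (2): subjective to Sven: the engine room is silent and Amara hears nothing, so meta-diegetic.
(3) is non-diegetic: nothing in the engine room produces it and the characters don't hear it — pure soundtrack.
(4) is non-diegetic: it accompanies on-screen graphics, not anything inside the story world.
(5) is non-diegetic: commentary laid over the scene from outside the fiction.
Only (2) is meta-diegetic.

2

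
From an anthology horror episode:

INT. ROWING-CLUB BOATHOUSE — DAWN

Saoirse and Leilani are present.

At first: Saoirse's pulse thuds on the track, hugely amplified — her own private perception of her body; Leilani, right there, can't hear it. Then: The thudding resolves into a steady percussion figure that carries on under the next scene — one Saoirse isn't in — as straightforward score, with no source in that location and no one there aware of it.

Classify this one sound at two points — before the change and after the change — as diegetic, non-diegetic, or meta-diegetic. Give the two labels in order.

meta-diegetic, non-diegetic

Before the change: it's Saoirse's subjective body sound, inaudible to Leilani → meta-diegetic.
After the change: detached from Saoirse and playing as sourceless score over a scene she isn't in — for the audience only → non-diegetic.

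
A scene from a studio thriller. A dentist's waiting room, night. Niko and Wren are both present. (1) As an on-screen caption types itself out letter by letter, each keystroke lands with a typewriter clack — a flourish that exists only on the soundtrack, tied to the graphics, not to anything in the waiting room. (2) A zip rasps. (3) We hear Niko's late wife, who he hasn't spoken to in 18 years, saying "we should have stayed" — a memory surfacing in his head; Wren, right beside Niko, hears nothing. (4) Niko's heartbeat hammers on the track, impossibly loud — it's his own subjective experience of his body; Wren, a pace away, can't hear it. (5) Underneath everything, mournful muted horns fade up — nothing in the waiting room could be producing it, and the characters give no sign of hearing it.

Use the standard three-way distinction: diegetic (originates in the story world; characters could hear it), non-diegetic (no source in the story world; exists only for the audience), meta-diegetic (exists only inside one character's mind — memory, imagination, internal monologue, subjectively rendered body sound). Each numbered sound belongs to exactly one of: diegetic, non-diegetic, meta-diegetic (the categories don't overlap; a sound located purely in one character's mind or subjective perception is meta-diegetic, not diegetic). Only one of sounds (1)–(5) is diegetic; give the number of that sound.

2

(1) is non-diegetic: it accompanies on-screen graphics, not anything inside the story world.
(2) a zip is a real object/event in the scene's world → diegetic.
Sound (3): the voice is a memory playing only inside Niko's mind; Wren can't hear it, so meta-diegetic.
(4) it's Niko's internal bodily sensation rendered as sound; only Niko 'hears' it → meta-diegetic.
(5) it has no source in the story world and no character can hear it — it's underscore → non-diegetic.
Only (2) is diegetic.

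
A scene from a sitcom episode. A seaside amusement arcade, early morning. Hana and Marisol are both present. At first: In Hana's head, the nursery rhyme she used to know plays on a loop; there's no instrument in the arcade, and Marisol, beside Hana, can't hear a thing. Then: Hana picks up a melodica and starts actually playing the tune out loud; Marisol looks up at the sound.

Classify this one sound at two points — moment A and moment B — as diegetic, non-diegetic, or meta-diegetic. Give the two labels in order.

meta-diegetic, diegetic

Moment A: the tune exists only as Hana's private memory; Marisol can't hear it → meta-diegetic.
Moment B: Hana is now producing it live on a melodica, in the room, and Marisol hears it → diegetic.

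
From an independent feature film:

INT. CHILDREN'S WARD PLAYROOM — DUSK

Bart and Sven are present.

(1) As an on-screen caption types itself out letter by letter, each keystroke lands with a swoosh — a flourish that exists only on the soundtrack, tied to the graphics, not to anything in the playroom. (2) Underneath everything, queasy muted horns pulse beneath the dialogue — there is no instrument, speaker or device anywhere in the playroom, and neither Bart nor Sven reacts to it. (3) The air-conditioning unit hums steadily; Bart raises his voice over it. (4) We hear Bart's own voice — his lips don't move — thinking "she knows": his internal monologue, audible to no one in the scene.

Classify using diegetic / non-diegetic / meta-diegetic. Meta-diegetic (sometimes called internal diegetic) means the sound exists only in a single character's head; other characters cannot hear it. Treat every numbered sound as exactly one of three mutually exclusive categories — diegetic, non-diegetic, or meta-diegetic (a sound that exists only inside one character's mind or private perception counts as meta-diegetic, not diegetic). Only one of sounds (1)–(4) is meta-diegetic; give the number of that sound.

(1) it accompanies on-screen graphics, not anything inside the story world → non-diegetic.
(2) is non-diegetic: nothing in the playroom produces it and the characters don't hear it — pure soundtrack.
(3) is diegetic: it's the actual ambient sound of the location.
(4) internal monologue — inside Bart's mind, not spoken into the scene → meta-diegetic.
Only (4) is meta-diegetic.

4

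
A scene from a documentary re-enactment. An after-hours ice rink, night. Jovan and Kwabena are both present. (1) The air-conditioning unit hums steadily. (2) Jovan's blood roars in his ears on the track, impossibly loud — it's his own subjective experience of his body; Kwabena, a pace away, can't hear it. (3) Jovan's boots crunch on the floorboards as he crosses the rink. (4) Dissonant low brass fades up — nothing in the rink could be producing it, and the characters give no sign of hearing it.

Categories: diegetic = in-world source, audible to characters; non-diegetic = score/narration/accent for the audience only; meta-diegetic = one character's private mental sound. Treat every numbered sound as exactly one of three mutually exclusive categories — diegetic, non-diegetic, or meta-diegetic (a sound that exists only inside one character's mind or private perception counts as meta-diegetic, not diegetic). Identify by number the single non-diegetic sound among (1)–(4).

(1) is diegetic: the air-conditioning unit is part of the location's real environment.
(2) a subjective body sound — Jovan's private perception, inaudible to Kwabena → meta-diegetic.
Sound (3): it's the physical sound of Jovan moving in the space, so diegetic.
Sound (4): score with no on-screen or off-screen source; it exists for the audience alone, so non-diegetic.
Only (4) is non-diegetic.

4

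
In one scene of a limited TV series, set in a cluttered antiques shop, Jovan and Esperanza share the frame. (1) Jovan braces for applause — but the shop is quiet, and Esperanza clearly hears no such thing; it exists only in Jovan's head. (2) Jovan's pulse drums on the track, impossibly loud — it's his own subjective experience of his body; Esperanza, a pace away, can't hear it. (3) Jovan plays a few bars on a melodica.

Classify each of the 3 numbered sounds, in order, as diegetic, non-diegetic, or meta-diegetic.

meta-diegetic, meta-diegetic, diegetic

Sound (1): Jovan alone 'hears' it — an imagined sound, not present in the space, so meta-diegetic.
(2) is meta-diegetic: it's Jovan's internal bodily sensation rendered as sound; only Jovan 'hears' it.
(3) the instrument and the performer are both in the scene → diegetic.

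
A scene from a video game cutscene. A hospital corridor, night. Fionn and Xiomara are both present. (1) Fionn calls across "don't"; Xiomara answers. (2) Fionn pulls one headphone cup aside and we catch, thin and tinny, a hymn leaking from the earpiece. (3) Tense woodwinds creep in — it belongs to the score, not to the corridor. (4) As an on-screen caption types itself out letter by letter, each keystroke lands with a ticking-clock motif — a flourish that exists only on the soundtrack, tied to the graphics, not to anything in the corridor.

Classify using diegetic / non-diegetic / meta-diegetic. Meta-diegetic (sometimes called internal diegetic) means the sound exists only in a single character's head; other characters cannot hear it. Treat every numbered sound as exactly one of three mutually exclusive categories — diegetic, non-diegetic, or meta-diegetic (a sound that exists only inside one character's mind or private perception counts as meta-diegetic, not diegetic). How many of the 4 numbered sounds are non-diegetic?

2

Sound (1): on-screen dialogue — Fionn speaks and Xiomara is there to hear, so diegetic.
(2) is diegetic: the headphones are an on-screen source.
(3) score with no on-screen or off-screen source; it exists for the audience alone → non-diegetic.
Sound (4): the caption isn't part of the story world, so neither is the sound tied to it, so non-diegetic.
Non-diegetic: (3), (4) — that's 2.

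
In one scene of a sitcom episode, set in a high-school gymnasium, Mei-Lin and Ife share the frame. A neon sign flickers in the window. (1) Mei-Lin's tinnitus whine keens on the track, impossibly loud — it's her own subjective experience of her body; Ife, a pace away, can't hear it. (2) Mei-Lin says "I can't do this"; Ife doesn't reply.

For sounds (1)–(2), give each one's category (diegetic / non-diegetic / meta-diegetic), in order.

Sound (1): it's Mei-Lin's internal bodily sensation rendered as sound; only Mei-Lin 'hears' it, so meta-diegetic.
Sound (2): spoken by a character present in the story world, so diegetic.

meta-diegetic, diegetic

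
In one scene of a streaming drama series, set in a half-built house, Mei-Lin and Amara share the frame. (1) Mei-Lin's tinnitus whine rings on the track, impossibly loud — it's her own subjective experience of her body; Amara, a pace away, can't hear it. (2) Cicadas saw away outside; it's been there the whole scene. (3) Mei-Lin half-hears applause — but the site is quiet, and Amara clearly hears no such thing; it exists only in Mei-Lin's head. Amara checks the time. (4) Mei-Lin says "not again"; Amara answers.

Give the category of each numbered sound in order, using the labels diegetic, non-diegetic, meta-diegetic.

(1) a subjective body sound — Mei-Lin's private perception, inaudible to Amara → meta-diegetic.
Sound (2): cicadas is part of the location's real environment, so diegetic.
(3) Mei-Lin alone 'hears' it — an imagined sound, not present in the space → meta-diegetic.
Sound (4): spoken by a character present in the story world, so diegetic.

meta-diegetic, diegetic, meta-diegetic, diegetic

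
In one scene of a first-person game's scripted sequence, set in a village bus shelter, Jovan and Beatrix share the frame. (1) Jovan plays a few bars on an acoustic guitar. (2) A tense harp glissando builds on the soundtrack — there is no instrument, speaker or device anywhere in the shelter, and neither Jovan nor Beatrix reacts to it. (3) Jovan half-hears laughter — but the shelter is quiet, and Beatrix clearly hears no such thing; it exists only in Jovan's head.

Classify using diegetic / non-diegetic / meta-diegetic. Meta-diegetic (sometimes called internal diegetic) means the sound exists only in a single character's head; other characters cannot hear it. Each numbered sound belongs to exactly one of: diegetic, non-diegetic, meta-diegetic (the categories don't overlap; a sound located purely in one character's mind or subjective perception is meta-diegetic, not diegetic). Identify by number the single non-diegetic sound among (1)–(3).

(1) is diegetic: a character is playing an acoustic guitar on screen.
(2) is non-diegetic: it has no source in the story world and no character can hear it — it's underscore.
Sound (3): subjective to Jovan: the shelter is silent and Beatrix hears nothing, so meta-diegetic.
Only (2) is non-diegetic.

2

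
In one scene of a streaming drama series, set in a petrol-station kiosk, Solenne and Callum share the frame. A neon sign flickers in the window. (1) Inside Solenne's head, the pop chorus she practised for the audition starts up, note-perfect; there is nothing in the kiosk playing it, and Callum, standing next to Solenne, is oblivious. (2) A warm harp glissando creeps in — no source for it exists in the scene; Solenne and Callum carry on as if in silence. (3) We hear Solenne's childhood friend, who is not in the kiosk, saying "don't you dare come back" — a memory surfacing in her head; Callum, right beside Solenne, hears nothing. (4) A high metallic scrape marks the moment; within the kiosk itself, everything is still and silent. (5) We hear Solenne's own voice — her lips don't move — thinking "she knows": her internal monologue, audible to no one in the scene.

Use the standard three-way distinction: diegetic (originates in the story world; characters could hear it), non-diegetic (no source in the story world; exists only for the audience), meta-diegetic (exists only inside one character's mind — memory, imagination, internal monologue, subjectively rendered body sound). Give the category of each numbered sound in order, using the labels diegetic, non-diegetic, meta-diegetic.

meta-diegetic, non-diegetic, meta-diegetic, non-diegetic, meta-diegetic

(1) the music is a memory playing inside Solenne's mind alone; no real-world source, Callum can't hear it → meta-diegetic.
Sound (2): nothing in the kiosk produces it and the characters don't hear it — pure soundtrack, so non-diegetic.
Sound (3): the voice is a memory playing only inside Solenne's mind; Callum can't hear it, so meta-diegetic.
(4) an editorial stinger — it belongs to the cut, not the story world → non-diegetic.
(5) is meta-diegetic: Solenne's thought-voice: a private mental sound no other character can hear.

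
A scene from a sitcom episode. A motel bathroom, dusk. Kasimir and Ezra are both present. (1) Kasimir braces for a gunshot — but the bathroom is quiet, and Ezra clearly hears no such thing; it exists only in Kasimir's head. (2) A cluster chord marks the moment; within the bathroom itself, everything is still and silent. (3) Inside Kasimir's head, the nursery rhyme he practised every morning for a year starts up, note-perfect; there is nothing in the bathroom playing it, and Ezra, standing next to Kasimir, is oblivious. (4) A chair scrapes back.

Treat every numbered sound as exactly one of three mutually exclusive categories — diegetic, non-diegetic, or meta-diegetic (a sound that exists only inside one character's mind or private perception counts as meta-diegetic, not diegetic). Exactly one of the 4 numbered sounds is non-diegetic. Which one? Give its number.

2

(1) Kasimir alone 'hears' it — an imagined sound, not present in the space → meta-diegetic.
(2) it's a sound-design accent with no in-world source; no one in the scene can hear it → non-diegetic.
(3) is meta-diegetic: the music is a memory playing inside Kasimir's mind alone; no real-world source, Ezra can't hear it.
(4) the sound comes from a chair physically present in the location → diegetic.
Only (2) is non-diegetic.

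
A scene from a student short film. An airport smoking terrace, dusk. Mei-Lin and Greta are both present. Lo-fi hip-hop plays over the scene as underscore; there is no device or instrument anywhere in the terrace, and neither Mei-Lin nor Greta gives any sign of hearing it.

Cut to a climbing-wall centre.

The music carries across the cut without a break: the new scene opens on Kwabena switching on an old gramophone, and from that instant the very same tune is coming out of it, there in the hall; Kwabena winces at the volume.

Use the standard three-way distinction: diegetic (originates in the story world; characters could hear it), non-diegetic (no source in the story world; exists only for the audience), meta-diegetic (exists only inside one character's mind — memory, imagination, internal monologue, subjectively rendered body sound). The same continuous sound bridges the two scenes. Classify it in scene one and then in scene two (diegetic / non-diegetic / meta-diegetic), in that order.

Scene one: there's no in-world source anywhere and no character hears it — underscore for the audience only → non-diegetic.
Scene two: once Kwabena turns on an old gramophone, the music has a real source in the story world and Kwabena reacts to it → diegetic.

non-diegetic, diegetic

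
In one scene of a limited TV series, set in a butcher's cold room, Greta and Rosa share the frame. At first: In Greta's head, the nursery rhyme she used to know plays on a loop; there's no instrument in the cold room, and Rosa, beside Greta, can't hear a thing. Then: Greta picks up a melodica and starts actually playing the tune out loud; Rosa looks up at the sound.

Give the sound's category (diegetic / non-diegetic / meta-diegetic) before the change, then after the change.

meta-diegetic, diegetic

Before the change: the tune exists only as Greta's private memory; Rosa can't hear it → meta-diegetic.
After the change: Greta is now producing it live on a melodica, in the room, and Rosa hears it → diegetic.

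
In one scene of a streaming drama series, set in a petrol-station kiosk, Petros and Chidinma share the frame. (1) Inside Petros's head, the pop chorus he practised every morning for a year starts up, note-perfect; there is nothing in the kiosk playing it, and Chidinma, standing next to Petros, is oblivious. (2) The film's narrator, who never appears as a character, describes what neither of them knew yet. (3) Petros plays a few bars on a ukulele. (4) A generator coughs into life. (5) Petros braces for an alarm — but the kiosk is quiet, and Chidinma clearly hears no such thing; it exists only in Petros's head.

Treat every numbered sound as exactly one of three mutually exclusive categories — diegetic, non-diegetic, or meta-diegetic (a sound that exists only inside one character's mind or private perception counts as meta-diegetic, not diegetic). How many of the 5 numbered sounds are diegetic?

(1) is meta-diegetic: remembered music, private to Petros — Chidinma is oblivious because it isn't in the room.
(2) is non-diegetic: the narrator exists outside the story world, addressing only the audience.
(3) Petros is producing the music live, in the story world → diegetic.
(4) the sound comes from a generator physically present in the location → diegetic.
(5) is meta-diegetic: the sound is imagined by Petros; nothing in the story world is producing it and Chidinma can't hear it.
So 2 of the 5 are diegetic: (3), (4).

2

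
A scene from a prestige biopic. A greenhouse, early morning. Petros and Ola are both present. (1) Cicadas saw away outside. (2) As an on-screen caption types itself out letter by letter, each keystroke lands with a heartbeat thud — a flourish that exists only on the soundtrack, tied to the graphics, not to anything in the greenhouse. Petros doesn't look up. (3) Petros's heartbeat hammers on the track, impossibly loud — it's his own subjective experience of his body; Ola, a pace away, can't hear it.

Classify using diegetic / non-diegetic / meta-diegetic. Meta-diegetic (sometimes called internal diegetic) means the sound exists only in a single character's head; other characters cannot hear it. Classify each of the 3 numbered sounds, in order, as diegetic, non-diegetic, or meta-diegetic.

(1) cicadas is part of the location's real environment → diegetic.
Sound (2): sound married to a title/caption — outside the diegesis by definition, so non-diegetic.
(3) point-of-audition from inside Petros's body; not a sound in the room → meta-diegetic.

diegetic, non-diegetic, meta-diegetic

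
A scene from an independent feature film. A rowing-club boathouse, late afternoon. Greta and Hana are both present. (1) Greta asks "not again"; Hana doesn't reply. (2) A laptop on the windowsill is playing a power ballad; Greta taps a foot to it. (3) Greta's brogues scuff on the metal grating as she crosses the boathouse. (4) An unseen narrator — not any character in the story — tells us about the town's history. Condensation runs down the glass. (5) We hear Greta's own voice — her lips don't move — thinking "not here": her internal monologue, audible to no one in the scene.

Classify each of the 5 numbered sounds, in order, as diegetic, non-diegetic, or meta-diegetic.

diegetic, diegetic, diegetic, non-diegetic, meta-diegetic

(1) is diegetic: spoken by a character present in the story world.
(2) is diegetic: a laptop is a physical source in the scene and Greta reacts to it.
Sound (3): a character's body making contact with the set — an in-world sound, so diegetic.
(4) the narrator exists outside the story world, addressing only the audience → non-diegetic.
(5) internal monologue — inside Greta's mind, not spoken into the scene → meta-diegetic.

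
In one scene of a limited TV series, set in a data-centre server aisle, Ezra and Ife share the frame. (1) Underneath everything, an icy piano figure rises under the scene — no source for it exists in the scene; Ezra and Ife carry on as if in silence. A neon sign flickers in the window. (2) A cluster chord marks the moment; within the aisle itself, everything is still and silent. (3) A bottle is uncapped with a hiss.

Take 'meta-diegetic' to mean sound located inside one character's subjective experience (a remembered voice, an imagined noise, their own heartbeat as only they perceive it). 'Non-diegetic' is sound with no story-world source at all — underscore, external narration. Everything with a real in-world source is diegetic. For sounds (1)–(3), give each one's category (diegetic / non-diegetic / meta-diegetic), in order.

non-diegetic, non-diegetic, diegetic

(1) nothing in the aisle produces it and the characters don't hear it — pure soundtrack → non-diegetic.
Sound (2): nothing in the scene produces it; it's an accent added for the audience, so non-diegetic.
(3) is diegetic: the sound comes from a bottle physically present in the location.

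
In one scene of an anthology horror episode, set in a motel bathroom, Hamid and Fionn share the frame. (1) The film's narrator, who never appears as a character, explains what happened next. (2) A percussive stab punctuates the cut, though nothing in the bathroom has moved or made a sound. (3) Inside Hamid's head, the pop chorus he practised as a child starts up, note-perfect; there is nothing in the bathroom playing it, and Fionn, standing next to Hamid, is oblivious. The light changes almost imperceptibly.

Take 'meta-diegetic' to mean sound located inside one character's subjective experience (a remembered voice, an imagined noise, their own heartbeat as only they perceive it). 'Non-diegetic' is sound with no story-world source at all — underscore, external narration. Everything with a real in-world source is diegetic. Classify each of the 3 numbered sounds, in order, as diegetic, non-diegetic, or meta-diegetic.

non-diegetic, non-diegetic, meta-diegetic

(1) is non-diegetic: external voice-over — not a character, not heard by anyone in the scene.
(2) is non-diegetic: an editorial stinger — it belongs to the cut, not the story world.
(3) it lives in Hamid's subjectivity, not in the bathroom → meta-diegetic.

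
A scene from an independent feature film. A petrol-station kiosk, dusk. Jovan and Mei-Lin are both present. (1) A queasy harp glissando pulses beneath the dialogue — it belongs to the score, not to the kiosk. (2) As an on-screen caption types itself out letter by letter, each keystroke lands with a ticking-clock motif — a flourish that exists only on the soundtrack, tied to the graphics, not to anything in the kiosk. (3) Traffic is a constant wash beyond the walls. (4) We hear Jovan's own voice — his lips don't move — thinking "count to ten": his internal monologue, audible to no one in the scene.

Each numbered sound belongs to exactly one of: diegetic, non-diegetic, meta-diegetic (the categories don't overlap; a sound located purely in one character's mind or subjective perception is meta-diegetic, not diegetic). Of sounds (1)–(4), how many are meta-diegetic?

1

Sound (1): it has no source in the story world and no character can hear it — it's underscore, so non-diegetic.
Sound (2): it accompanies on-screen graphics, not anything inside the story world, so non-diegetic.
(3) is diegetic: it's the actual ambient sound of the location.
(4) is meta-diegetic: internal monologue — inside Jovan's mind, not spoken into the scene.
Meta-diegetic: (4) — that's 1.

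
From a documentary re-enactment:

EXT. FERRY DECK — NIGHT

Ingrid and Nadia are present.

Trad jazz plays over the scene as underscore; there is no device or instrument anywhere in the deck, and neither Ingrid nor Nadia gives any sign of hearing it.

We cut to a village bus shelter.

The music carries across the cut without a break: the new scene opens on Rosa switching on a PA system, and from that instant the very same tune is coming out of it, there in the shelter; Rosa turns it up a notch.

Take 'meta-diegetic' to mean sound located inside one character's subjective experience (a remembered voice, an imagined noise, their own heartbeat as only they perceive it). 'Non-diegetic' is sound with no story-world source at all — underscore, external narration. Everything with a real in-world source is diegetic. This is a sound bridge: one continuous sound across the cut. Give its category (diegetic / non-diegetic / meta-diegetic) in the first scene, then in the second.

Scene one: there's no in-world source anywhere and no character hears it — underscore for the audience only → non-diegetic.
Scene two: once Rosa turns on a PA system, the music has a real source in the story world and Rosa reacts to it → diegetic.

non-diegetic, diegetic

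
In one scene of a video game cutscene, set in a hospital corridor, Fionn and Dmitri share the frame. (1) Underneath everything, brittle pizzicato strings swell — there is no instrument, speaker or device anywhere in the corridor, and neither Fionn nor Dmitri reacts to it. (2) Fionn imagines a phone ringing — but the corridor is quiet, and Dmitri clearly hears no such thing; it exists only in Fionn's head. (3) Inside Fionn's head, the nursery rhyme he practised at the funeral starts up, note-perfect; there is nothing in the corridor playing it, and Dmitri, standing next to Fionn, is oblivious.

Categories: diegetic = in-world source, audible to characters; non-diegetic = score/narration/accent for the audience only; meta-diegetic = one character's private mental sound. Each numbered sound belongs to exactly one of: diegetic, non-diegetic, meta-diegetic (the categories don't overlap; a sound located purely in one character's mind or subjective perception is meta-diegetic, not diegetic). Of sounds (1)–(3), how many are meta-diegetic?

(1) it has no source in the story world and no character can hear it — it's underscore → non-diegetic.
(2) the sound is imagined by Fionn; nothing in the story world is producing it and Dmitri can't hear it → meta-diegetic.
Sound (3): remembered music, private to Fionn — Dmitri is oblivious because it isn't in the room, so meta-diegetic.
So 2 of the 3 are meta-diegetic: (2), (3).

2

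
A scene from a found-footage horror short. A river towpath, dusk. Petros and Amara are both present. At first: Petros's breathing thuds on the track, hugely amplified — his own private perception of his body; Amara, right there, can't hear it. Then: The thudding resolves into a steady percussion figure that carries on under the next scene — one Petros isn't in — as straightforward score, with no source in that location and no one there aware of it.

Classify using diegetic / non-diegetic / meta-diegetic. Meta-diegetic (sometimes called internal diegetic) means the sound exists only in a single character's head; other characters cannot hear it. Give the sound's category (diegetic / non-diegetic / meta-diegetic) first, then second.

First: it's Petros's subjective body sound, inaudible to Amara → meta-diegetic.
Second: detached from Petros and playing as sourceless score over a scene he isn't in — for the audience only → non-diegetic.

meta-diegetic, non-diegetic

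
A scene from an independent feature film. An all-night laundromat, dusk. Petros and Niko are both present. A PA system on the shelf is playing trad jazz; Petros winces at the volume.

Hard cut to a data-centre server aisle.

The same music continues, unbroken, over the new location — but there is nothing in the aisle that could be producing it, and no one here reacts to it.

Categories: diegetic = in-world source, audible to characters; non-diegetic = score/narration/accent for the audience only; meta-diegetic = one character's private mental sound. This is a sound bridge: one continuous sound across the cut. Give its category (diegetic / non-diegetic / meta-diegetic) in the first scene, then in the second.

Scene one: a PA system is an on-screen source and Petros reacts to it → diegetic.
Scene two: there is no source in the aisle and no one hears it — it's now underscore → non-diegetic.

diegetic, non-diegetic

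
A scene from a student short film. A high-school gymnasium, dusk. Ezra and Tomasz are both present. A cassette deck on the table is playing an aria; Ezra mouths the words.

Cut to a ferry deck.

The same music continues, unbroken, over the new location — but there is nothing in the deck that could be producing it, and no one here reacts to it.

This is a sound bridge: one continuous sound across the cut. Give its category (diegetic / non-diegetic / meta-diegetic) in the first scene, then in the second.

diegetic, non-diegetic

Scene one: a cassette deck is an on-screen source and Ezra reacts to it → diegetic.
Scene two: there is no source in the deck and no one hears it — it's now underscore → non-diegetic.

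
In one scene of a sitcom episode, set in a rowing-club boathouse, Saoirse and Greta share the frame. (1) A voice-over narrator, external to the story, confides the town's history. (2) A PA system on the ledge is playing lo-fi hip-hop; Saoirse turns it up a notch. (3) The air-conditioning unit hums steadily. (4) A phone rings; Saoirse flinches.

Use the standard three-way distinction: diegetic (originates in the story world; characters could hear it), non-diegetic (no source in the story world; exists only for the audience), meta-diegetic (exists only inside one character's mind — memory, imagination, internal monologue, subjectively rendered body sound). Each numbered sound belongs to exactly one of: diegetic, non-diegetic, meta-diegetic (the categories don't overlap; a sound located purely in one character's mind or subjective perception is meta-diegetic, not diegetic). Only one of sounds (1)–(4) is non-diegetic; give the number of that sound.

Sound (1): the narrator exists outside the story world, addressing only the audience, so non-diegetic.
Sound (2): the music comes from an on-screen device that Saoirse responds to, so diegetic.
(3) ambient/room sound belonging to the story's physical space → diegetic.
(4) is diegetic: the sound comes from a phone physically present in the location.
Only (1) is non-diegetic.

1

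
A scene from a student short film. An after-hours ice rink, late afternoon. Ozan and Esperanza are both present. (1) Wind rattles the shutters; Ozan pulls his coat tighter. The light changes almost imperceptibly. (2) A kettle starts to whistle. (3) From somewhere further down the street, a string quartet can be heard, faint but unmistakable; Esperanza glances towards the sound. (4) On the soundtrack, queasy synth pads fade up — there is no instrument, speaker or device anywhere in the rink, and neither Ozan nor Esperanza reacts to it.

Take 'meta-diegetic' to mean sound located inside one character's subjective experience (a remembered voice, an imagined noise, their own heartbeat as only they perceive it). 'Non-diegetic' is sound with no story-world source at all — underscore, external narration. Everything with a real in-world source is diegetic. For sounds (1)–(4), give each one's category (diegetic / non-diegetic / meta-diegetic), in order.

(1) wind is part of the location's real environment → diegetic.
(2) is diegetic: a kettle is a real object/event in the scene's world.
(3) is diegetic: off-screen diegetic: the source is out of frame but still in the story's space.
Sound (4): score with no on-screen or off-screen source; it exists for the audience alone, so non-diegetic.

diegetic, diegetic, diegetic, non-diegetic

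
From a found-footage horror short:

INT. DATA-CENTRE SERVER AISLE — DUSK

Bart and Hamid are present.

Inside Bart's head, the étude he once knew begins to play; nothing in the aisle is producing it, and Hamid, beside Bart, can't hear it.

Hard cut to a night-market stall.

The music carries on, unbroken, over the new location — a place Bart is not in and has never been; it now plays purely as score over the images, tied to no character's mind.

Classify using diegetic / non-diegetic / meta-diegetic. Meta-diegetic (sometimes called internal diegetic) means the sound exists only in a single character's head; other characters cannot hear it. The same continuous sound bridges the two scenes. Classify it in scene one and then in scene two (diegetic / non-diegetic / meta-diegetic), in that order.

meta-diegetic, non-diegetic

Scene one: the music exists only inside Bart's mind; Hamid can't hear it → meta-diegetic.
Scene two: it's detached from Bart entirely and plays over unrelated images with no in-world source — conventional underscore → non-diegetic.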